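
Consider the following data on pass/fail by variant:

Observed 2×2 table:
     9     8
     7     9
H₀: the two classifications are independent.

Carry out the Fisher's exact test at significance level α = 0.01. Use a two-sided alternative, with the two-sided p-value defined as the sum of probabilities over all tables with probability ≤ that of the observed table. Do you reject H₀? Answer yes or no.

reject H₀: no

Margins: r₁=17, r₂=16, c₁=16, c₂=17, n=33
p_obs = C(17,9)·C(16,7)/C(33,16); sum pmf over tables with pmf ≤ p_obs
p-value (two-sided) = 0.73186
At α=0.01: p ≥ α → fail to reject H₀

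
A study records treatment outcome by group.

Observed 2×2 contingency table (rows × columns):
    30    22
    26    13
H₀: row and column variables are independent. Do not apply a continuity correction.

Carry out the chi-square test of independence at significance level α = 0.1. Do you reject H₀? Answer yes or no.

Row totals [52, 39], col totals [56, 35], n=91
χ² = (30−32.00)²/32.00 + (22−20.00)²/20.00 + (26−24.00)²/24.00 + (13−15.00)²/15.00 = 0.7583
df = 1
p-value (upper-tail) = 0.38385
At α=0.1: p ≥ α → fail to reject H₀

reject H₀: no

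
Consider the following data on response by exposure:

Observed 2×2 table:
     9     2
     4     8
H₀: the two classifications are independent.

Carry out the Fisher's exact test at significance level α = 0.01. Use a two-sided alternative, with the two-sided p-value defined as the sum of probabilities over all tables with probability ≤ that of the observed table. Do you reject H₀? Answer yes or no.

reject H₀: no

Margins: r₁=11, r₂=12, c₁=13, c₂=10, n=23
p_obs = C(11,9)·C(12,4)/C(23,13); sum pmf over tables with pmf ≤ p_obs
p-value (two-sided) = 0.03607
At α=0.01: p ≥ α → fail to reject H₀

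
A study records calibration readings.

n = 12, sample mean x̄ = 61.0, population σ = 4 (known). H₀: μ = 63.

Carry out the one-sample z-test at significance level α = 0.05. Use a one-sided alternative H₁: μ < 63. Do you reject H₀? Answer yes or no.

SE = σ/√n = 4/√12 = 1.1547
z = (x̄−μ₀)/SE = (61.0−63)/1.1547 = -1.7321
p-value (one-sided, H₁ less) = 0.04163
At α=0.05: p < α → reject H₀

reject H₀: yes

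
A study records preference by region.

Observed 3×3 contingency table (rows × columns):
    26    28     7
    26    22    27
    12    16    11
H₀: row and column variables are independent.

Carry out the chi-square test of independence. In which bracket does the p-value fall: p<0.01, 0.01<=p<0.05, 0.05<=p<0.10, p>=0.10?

p-value bracket: 0.01<=p<0.05

Row totals [61, 75, 39], col totals [64, 66, 45], n=175
χ² = (26−22.31)²/22.31 + (28−23.01)²/23.01 + (7−15.69)²/15.69 + (26−27.43)²/27.43 + (22−28.29)²/28.29 + (27−19.29)²/19.29 + (12−14.26)²/14.26 + (16−14.71)²/14.71 + (11−10.03)²/10.03 = 11.6280
df = 4
p-value (upper-tail) = 0.02034
→ bracket: 0.01<=p<0.05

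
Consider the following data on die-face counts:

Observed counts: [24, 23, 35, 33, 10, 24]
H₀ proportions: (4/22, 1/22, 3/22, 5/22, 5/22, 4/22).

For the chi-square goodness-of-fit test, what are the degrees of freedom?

df = k − 1 = 6 − 1 = 5

degrees of freedom = 5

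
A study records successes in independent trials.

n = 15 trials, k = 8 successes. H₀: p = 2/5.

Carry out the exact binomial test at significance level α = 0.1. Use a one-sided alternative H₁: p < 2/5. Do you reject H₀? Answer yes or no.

Exact binomial: n=15, k=8, p₀=2/5=0.4000
P(X≤8) from Σ C(n,i)·p₀^i·(1−p₀)^(n−i)
p-value (one-sided, H₁ less) = 0.90495
At α=0.1: p ≥ α → fail to reject H₀

reject H₀: no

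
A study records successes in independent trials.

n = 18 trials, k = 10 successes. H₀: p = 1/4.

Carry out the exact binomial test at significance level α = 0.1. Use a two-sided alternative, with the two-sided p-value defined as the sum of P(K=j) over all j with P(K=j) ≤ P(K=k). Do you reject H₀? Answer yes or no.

reject H₀: yes

Exact binomial: n=18, k=10, p₀=1/4=0.2500
P(X=j) = C(n,j)·p₀^j·(1−p₀)^(n−j); p = Σ P(X=j) over j with P(X=j) ≤ P(X=10)
p-value (two-sided) = 0.00542
At α=0.1: p < α → reject H₀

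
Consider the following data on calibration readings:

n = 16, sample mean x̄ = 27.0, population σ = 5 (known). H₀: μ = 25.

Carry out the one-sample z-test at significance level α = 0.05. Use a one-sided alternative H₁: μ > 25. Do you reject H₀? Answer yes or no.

SE = σ/√n = 5/√16 = 1.2500
z = (x̄−μ₀)/SE = (27.0−25)/1.2500 = 1.6000
p-value (one-sided, H₁ greater) = 0.05480
At α=0.05: p ≥ α → fail to reject H₀

reject H₀: no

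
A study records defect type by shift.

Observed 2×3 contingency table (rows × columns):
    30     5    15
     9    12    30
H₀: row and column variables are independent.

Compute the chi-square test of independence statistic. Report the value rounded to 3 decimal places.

Row totals [50, 51], col totals [39, 17, 45], n=101
χ² = (30−19.31)²/19.31 + (5−8.42)²/8.42 + (15−22.28)²/22.28 + (9−19.69)²/19.69 + (12−8.58)²/8.58 + (30−22.72)²/22.72 = 19.1820
df = 2

test statistic = 19.182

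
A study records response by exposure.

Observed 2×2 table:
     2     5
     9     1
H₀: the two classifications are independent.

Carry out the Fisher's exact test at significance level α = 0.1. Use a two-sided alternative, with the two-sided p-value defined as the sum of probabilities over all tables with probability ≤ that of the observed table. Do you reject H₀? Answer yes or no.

Margins: r₁=7, r₂=10, c₁=11, c₂=6, n=17
p_obs = C(7,2)·C(10,9)/C(17,11); sum pmf over tables with pmf ≤ p_obs
p-value (two-sided) = 0.03450
At α=0.1: p < α → reject H₀

reject H₀: yes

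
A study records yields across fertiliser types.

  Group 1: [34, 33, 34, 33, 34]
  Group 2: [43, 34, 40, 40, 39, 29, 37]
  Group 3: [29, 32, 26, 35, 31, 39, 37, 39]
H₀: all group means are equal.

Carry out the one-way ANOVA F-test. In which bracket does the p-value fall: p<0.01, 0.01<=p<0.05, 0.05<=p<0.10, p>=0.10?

Group means [33.60, 37.43, 33.50], grand mean 34.900
SSB = Σnᵢ(x̄ᵢ−x̄)² = 68.886; SSW = ΣΣ(x−x̄ᵢ)² = 290.914
MSB = 68.886/2 = 34.4429; MSW = 290.914/17 = 17.1126
F = MSB/MSW = 2.0127
df = (2, 17)
p-value (upper-tail) = 0.16424
→ bracket: p>=0.10

p-value bracket: p>=0.10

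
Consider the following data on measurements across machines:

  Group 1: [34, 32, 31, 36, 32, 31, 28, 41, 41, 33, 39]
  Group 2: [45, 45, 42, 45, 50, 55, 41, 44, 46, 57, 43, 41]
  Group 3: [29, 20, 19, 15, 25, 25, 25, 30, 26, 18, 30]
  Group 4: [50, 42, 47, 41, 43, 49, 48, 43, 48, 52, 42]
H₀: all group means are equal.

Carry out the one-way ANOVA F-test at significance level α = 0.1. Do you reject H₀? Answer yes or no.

reject H₀: yes

Group means [34.36, 46.17, 23.82, 45.91], grand mean 37.756
SSB = Σnᵢ(x̄ᵢ−x̄)² = 3843.554; SSW = ΣΣ(x−x̄ᵢ)² = 894.758
MSB = 3843.554/3 = 1281.1845; MSW = 894.758/41 = 21.8234
F = MSB/MSW = 58.7070
df = (3, 41)
p-value (upper-tail) = 0.00000
At α=0.1: p < α → reject H₀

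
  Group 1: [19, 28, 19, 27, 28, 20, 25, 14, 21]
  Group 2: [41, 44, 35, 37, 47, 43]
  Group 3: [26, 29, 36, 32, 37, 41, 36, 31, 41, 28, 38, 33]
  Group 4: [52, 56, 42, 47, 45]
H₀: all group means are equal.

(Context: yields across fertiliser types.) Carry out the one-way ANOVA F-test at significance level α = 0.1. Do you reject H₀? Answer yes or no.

Group means [22.33, 41.17, 34.00, 48.40], grand mean 34.312
SSB = Σnᵢ(x̄ᵢ−x̄)² = 2566.842; SSW = ΣΣ(x−x̄ᵢ)² = 688.033
MSB = 2566.842/3 = 855.6139; MSW = 688.033/28 = 24.5726
F = MSB/MSW = 34.8198
df = (3, 28)
p-value (upper-tail) = 0.00000
At α=0.1: p < α → reject H₀

reject H₀: yes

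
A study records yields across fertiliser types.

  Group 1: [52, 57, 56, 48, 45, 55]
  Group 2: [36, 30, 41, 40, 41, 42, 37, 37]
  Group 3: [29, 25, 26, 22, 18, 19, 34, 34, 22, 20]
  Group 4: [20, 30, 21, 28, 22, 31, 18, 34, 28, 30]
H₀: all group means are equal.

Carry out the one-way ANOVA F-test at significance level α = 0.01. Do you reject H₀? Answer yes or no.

reject H₀: yes

Group means [52.17, 38.00, 24.90, 26.20], grand mean 33.176
SSB = Σnᵢ(x̄ᵢ−x̄)² = 3521.608; SSW = ΣΣ(x−x̄ᵢ)² = 799.333
MSB = 3521.608/3 = 1173.8693; MSW = 799.333/30 = 26.6444
F = MSB/MSW = 44.0568
df = (3, 30)
p-value (upper-tail) = 0.00000
At α=0.01: p < α → reject H₀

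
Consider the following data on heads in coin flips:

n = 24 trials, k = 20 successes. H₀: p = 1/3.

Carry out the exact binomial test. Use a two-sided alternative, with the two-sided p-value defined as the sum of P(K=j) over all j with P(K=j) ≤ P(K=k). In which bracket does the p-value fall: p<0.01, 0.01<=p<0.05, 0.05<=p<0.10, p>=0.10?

Exact binomial: n=24, k=20, p₀=1/3=0.3333
P(X=j) = C(n,j)·p₀^j·(1−p₀)^(n−j); p = Σ P(X=j) over j with P(X=j) ≤ P(X=20)
p-value (two-sided) = 0.00000
→ bracket: p<0.01

p-value bracket: p<0.01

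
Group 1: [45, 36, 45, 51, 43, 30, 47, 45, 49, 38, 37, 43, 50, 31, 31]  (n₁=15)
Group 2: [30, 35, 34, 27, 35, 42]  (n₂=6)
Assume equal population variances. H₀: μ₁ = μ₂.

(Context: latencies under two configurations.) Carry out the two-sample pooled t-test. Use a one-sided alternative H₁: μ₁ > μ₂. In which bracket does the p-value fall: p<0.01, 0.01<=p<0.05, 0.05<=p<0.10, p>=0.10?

x̄₁=41.400, s₁=7.099, n₁=15
x̄₂=33.833, s₂=5.115, n₂=6
s_p² = [14·7.099² + 5·5.115²]/19 = 44.0228
SE = √(s_p²·(1/15+1/6)) = 3.2050
t = (41.400−33.833)/3.2050 = 2.3609
df = 19
p-value (one-sided, H₁ greater) = 0.01453
→ bracket: 0.01<=p<0.05

p-value bracket: 0.01<=p<0.05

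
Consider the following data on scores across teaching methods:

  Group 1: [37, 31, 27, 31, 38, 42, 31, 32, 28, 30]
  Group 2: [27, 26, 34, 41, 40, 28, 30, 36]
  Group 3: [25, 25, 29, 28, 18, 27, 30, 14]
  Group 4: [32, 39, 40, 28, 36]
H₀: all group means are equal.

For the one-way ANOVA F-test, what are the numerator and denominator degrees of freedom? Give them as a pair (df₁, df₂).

k = 4 groups, N = 31 total
df = (k−1, N−k) = (4−1, 31−4) = (3, 27)

degrees of freedom = [3, 27]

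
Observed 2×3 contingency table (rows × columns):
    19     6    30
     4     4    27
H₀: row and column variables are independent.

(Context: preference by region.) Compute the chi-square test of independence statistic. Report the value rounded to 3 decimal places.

test statistic = 6.202

Row totals [55, 35], col totals [23, 10, 57], n=90
χ² = (19−14.06)²/14.06 + (6−6.11)²/6.11 + (30−34.83)²/34.83 + (4−8.94)²/8.94 + (4−3.89)²/3.89 + (27−22.17)²/22.17 = 6.2023
df = 2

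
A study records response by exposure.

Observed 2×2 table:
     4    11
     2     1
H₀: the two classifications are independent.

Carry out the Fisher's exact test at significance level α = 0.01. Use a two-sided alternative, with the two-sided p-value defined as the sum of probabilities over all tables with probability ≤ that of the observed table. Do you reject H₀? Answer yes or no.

reject H₀: no

Margins: r₁=15, r₂=3, c₁=6, c₂=12, n=18
p_obs = C(15,4)·C(3,2)/C(18,6); sum pmf over tables with pmf ≤ p_obs
p-value (two-sided) = 0.24510
At α=0.01: p ≥ α → fail to reject H₀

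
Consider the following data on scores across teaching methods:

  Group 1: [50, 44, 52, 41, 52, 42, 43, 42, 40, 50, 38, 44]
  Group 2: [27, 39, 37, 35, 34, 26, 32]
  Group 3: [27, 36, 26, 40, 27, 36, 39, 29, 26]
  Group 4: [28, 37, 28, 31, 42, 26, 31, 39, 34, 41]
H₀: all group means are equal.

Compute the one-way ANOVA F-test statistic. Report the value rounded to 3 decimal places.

Group means [44.83, 32.86, 31.78, 33.70], grand mean 36.605
SSB = Σnᵢ(x̄ᵢ−x̄)² = 1204.900; SSW = ΣΣ(x−x̄ᵢ)² = 980.179
MSB = 1204.900/3 = 401.6332; MSW = 980.179/34 = 28.8288
F = MSB/MSW = 13.9317
df = (3, 34)

test statistic = 13.932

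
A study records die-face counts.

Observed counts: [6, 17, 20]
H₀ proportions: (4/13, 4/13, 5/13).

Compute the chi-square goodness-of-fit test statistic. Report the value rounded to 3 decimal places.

test statistic = 5.750

n = 43; E_i = n·p_i = [13.23, 13.23, 16.54]
χ² = (6−13.23)²/13.23 + (17−13.23)²/13.23 + (20−16.54)²/16.54 = 5.7500
df = 2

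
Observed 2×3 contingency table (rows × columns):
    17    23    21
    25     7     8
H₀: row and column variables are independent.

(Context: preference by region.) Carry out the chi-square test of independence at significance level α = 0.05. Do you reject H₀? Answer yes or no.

Row totals [61, 40], col totals [42, 30, 29], n=101
χ² = (17−25.37)²/25.37 + (23−18.12)²/18.12 + (21−17.51)²/17.51 + (25−16.63)²/16.63 + (7−11.88)²/11.88 + (8−11.49)²/11.49 = 12.0388
df = 2
p-value (upper-tail) = 0.00243
At α=0.05: p < α → reject H₀

reject H₀: yes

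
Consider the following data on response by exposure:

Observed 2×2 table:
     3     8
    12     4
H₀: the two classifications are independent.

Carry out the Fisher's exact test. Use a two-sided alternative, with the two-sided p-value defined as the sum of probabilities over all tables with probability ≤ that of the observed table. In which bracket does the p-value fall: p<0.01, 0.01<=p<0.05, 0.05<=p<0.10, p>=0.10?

p-value bracket: 0.01<=p<0.05

Margins: r₁=11, r₂=16, c₁=15, c₂=12, n=27
p_obs = C(11,3)·C(16,12)/C(27,15); sum pmf over tables with pmf ≤ p_obs
p-value (two-sided) = 0.02199
→ bracket: 0.01<=p<0.05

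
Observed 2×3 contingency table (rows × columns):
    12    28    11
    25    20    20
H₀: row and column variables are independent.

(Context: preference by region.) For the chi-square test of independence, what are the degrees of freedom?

df = (r−1)(c−1) = (2−1)·(3−1) = 2

degrees of freedom = 2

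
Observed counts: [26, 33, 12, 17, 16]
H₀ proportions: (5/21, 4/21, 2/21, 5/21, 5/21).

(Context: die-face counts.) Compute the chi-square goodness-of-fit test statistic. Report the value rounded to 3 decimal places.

n = 104; E_i = n·p_i = [24.76, 19.81, 9.90, 24.76, 24.76]
χ² = (26−24.76)²/24.76 + (33−19.81)²/19.81 + (12−9.90)²/9.90 + (17−24.76)²/24.76 + (16−24.76)²/24.76 = 14.8216
df = 4

test statistic = 14.822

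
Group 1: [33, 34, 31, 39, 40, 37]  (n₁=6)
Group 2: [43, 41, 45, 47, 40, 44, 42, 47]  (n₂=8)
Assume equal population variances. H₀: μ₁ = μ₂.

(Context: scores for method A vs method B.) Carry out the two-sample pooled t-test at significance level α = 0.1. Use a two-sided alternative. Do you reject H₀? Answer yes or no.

x̄₁=35.667, s₁=3.559, n₁=6
x̄₂=43.625, s₂=2.615, n₂=8
s_p² = [5·3.559² + 7·2.615²]/12 = 9.2674
SE = √(s_p²·(1/6+1/8)) = 1.6441
t = (35.667−43.625)/1.6441 = -4.8406
df = 12
p-value (two-sided) = 0.00040
At α=0.1: p < α → reject H₀

reject H₀: yes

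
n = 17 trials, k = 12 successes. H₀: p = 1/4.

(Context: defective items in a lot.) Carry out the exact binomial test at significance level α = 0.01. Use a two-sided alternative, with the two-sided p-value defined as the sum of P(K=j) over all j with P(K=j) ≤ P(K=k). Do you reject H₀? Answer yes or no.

Exact binomial: n=17, k=12, p₀=1/4=0.2500
P(X=j) = C(n,j)·p₀^j·(1−p₀)^(n−j); p = Σ P(X=j) over j with P(X=j) ≤ P(X=12)
p-value (two-sided) = 0.00010
At α=0.01: p < α → reject H₀

reject H₀: yes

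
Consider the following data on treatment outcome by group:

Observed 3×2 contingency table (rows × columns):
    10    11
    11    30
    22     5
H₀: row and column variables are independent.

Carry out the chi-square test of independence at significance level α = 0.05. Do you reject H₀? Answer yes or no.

Row totals [21, 41, 27], col totals [43, 46], n=89
χ² = (10−10.15)²/10.15 + (11−10.85)²/10.85 + (11−19.81)²/19.81 + (30−21.19)²/21.19 + (22−13.04)²/13.04 + (5−13.96)²/13.96 = 19.4772
df = 2
p-value (upper-tail) = 0.00006
At α=0.05: p < α → reject H₀

reject H₀: yes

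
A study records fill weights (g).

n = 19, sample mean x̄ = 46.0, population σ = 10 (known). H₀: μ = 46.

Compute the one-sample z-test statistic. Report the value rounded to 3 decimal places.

SE = σ/√n = 10/√19 = 2.2942
z = (x̄−μ₀)/SE = (46.0−46)/2.2942 = 0.0000

test statistic = 0.000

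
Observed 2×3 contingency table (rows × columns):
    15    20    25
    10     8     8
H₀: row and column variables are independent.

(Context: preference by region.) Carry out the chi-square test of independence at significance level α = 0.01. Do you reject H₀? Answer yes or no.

reject H₀: no

Row totals [60, 26], col totals [25, 28, 33], n=86
χ² = (15−17.44)²/17.44 + (20−19.53)²/19.53 + (25−23.02)²/23.02 + (10−7.56)²/7.56 + (8−8.47)²/8.47 + (8−9.98)²/9.98 = 1.7288
df = 2
p-value (upper-tail) = 0.42131
At α=0.01: p ≥ α → fail to reject H₀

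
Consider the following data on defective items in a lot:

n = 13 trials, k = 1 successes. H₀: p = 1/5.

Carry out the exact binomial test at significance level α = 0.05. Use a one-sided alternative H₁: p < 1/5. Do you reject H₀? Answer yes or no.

reject H₀: no

Exact binomial: n=13, k=1, p₀=1/5=0.2000
P(X≤1) from Σ C(n,i)·p₀^i·(1−p₀)^(n−i)
p-value (one-sided, H₁ less) = 0.23365
At α=0.05: p ≥ α → fail to reject H₀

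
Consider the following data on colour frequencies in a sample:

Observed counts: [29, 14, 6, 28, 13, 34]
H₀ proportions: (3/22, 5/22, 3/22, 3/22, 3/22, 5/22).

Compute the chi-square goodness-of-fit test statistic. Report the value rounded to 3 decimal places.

n = 124; E_i = n·p_i = [16.91, 28.18, 16.91, 16.91, 16.91, 28.18]
χ² = (29−16.91)²/16.91 + (14−28.18)²/28.18 + (6−16.91)²/16.91 + (28−16.91)²/16.91 + (13−16.91)²/16.91 + (34−28.18)²/28.18 = 32.2000
df = 5

test statistic = 32.200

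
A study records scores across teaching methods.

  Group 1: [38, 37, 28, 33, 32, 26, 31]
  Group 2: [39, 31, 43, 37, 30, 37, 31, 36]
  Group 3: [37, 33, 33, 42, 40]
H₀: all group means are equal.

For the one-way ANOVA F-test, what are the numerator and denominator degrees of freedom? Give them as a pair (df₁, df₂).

degrees of freedom = [2, 17]

k = 3 groups, N = 20 total
df = (k−1, N−k) = (3−1, 20−3) = (2, 17)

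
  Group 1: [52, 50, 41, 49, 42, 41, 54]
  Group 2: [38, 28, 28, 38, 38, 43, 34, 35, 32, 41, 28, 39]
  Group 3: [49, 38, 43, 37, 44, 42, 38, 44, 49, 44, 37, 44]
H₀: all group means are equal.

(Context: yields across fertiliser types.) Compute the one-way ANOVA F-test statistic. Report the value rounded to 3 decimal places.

test statistic = 14.040

Group means [47.00, 35.17, 42.42], grand mean 40.645
SSB = Σnᵢ(x̄ᵢ−x̄)² = 680.513; SSW = ΣΣ(x−x̄ᵢ)² = 678.583
MSB = 680.513/2 = 340.2567; MSW = 678.583/28 = 24.2351
F = MSB/MSW = 14.0398
df = (2, 28)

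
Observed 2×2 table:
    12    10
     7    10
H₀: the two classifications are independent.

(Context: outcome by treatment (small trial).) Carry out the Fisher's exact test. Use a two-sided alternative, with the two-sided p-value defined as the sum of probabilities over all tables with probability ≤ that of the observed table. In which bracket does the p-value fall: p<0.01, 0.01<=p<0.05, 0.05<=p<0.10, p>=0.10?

Margins: r₁=22, r₂=17, c₁=19, c₂=20, n=39
p_obs = C(22,12)·C(17,7)/C(39,19); sum pmf over tables with pmf ≤ p_obs
p-value (two-sided) = 0.52311
→ bracket: p>=0.10

p-value bracket: p>=0.10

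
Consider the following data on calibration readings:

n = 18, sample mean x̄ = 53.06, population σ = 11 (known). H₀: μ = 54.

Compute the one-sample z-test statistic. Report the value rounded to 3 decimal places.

SE = σ/√n = 11/√18 = 2.5927
z = (x̄−μ₀)/SE = (53.06−54)/2.5927 = -0.3626

test statistic = -0.363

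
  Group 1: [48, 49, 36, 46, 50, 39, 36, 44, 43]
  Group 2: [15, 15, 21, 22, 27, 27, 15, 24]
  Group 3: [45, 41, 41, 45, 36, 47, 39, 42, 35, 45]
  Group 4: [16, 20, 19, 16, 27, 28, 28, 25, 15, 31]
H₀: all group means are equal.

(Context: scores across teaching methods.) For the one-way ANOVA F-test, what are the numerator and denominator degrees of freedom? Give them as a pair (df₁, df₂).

degrees of freedom = [3, 33]

k = 4 groups, N = 37 total
df = (k−1, N−k) = (4−1, 37−4) = (3, 33)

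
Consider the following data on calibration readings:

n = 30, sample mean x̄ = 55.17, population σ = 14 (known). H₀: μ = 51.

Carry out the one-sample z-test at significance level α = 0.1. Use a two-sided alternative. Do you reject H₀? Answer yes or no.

SE = σ/√n = 14/√30 = 2.5560
z = (x̄−μ₀)/SE = (55.17−51)/2.5560 = 1.6314
p-value (two-sided) = 0.10280
At α=0.1: p ≥ α → fail to reject H₀

reject H₀: no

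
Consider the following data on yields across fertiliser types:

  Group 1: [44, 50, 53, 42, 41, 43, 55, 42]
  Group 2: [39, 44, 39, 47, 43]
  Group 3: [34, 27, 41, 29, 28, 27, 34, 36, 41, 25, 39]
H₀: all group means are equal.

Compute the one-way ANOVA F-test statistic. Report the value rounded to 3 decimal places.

test statistic = 15.325

Group means [46.25, 42.40, 32.82], grand mean 39.292
SSB = Σnᵢ(x̄ᵢ−x̄)² = 896.622; SSW = ΣΣ(x−x̄ᵢ)² = 614.336
MSB = 896.622/2 = 448.3110; MSW = 614.336/21 = 29.2541
F = MSB/MSW = 15.3247
df = (2, 21)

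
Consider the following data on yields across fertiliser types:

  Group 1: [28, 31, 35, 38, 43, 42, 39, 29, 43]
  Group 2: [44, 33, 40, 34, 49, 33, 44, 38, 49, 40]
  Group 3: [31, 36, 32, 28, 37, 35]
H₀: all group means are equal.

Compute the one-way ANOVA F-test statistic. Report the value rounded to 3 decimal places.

test statistic = 3.350

Group means [36.44, 40.40, 33.17], grand mean 37.240
SSB = Σnᵢ(x̄ᵢ−x̄)² = 205.104; SSW = ΣΣ(x−x̄ᵢ)² = 673.456
MSB = 205.104/2 = 102.5522; MSW = 673.456/22 = 30.6116
F = MSB/MSW = 3.3501
df = (2, 22)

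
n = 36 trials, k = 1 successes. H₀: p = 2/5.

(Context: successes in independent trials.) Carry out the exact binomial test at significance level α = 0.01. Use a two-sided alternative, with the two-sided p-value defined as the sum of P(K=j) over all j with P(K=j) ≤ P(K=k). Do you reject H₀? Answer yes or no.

Exact binomial: n=36, k=1, p₀=2/5=0.4000
P(X=j) = C(n,j)·p₀^j·(1−p₀)^(n−j); p = Σ P(X=j) over j with P(X=j) ≤ P(X=1)
p-value (two-sided) = 0.00000
At α=0.01: p < α → reject H₀

reject H₀: yes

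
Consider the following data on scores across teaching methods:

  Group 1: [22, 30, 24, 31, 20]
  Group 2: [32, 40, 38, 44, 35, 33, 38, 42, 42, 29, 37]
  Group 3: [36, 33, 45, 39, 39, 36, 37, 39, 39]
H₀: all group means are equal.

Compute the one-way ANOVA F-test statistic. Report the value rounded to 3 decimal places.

test statistic = 16.591

Group means [25.40, 37.27, 38.11], grand mean 35.200
SSB = Σnᵢ(x̄ᵢ−x̄)² = 603.729; SSW = ΣΣ(x−x̄ᵢ)² = 400.271
MSB = 603.729/2 = 301.8646; MSW = 400.271/22 = 18.1941
F = MSB/MSW = 16.5913
df = (2, 22)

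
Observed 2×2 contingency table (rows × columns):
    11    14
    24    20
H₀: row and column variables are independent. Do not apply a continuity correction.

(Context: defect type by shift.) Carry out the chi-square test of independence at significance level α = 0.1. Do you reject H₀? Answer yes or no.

reject H₀: no

Row totals [25, 44], col totals [35, 34], n=69
χ² = (11−12.68)²/12.68 + (14−12.32)²/12.32 + (24−22.32)²/22.32 + (20−21.68)²/21.68 = 0.7093
df = 1
p-value (upper-tail) = 0.39968
At α=0.1: p ≥ α → fail to reject H₀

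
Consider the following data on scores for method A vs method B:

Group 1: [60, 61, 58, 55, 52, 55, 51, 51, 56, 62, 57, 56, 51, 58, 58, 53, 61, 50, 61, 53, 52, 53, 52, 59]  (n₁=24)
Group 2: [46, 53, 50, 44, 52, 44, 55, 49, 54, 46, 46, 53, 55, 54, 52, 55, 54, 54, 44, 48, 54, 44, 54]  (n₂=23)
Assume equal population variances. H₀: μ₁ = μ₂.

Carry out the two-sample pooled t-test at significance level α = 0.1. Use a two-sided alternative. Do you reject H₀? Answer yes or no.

x̄₁=55.625, s₁=3.809, n₁=24
x̄₂=50.435, s₂=4.208, n₂=23
s_p² = [23·3.809² + 22·4.208²]/45 = 16.0728
SE = √(s_p²·(1/24+1/23)) = 1.1698
t = (55.625−50.435)/1.1698 = 4.4367
df = 45
p-value (two-sided) = 0.00006
At α=0.1: p < α → reject H₀

reject H₀: yes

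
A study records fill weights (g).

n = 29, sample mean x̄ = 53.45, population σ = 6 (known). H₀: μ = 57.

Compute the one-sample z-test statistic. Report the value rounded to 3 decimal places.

test statistic = -3.186

SE = σ/√n = 6/√29 = 1.1142
z = (x̄−μ₀)/SE = (53.45−57)/1.1142 = -3.1862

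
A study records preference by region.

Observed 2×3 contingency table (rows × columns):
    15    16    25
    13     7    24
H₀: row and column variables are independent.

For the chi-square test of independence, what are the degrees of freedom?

degrees of freedom = 2

df = (r−1)(c−1) = (2−1)·(3−1) = 2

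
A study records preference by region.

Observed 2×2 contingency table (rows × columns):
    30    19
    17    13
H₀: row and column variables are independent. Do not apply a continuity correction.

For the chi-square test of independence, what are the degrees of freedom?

df = (r−1)(c−1) = (2−1)·(2−1) = 1

degrees of freedom = 1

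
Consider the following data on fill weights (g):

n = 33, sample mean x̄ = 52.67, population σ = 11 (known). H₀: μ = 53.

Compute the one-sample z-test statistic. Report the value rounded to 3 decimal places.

SE = σ/√n = 11/√33 = 1.9149
z = (x̄−μ₀)/SE = (52.67−53)/1.9149 = -0.1723

test statistic = -0.172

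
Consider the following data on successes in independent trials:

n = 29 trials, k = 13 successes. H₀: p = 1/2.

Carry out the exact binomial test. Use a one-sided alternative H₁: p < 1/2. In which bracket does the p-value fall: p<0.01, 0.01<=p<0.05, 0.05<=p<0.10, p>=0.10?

Exact binomial: n=29, k=13, p₀=1/2=0.5000
P(X≤13) from Σ C(n,i)·p₀^i·(1−p₀)^(n−i)
p-value (one-sided, H₁ less) = 0.35554
→ bracket: p>=0.10

p-value bracket: p>=0.10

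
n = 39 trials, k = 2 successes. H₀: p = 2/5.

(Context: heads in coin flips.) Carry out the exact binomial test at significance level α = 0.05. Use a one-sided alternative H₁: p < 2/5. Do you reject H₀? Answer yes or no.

Exact binomial: n=39, k=2, p₀=2/5=0.4000
P(X≤2) from Σ C(n,i)·p₀^i·(1−p₀)^(n−i)
p-value (one-sided, H₁ less) = 0.00000
At α=0.05: p < α → reject H₀

reject H₀: yes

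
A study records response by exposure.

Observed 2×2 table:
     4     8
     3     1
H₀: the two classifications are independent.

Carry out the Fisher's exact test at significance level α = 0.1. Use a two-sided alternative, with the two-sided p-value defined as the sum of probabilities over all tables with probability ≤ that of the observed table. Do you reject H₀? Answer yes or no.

Margins: r₁=12, r₂=4, c₁=7, c₂=9, n=16
p_obs = C(12,4)·C(4,3)/C(16,7); sum pmf over tables with pmf ≤ p_obs
p-value (two-sided) = 0.26154
At α=0.1: p ≥ α → fail to reject H₀

reject H₀: no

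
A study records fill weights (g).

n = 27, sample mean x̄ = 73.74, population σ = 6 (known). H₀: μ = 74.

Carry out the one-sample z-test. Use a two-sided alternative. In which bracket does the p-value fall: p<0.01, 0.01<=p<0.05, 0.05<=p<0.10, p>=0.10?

p-value bracket: p>=0.10

SE = σ/√n = 6/√27 = 1.1547
z = (x̄−μ₀)/SE = (73.74−74)/1.1547 = -0.2252
p-value (two-sided) = 0.82185
→ bracket: p>=0.10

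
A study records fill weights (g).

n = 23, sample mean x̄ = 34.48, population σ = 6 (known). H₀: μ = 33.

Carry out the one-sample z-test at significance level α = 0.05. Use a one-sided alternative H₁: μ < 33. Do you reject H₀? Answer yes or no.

reject H₀: no

SE = σ/√n = 6/√23 = 1.2511
z = (x̄−μ₀)/SE = (34.48−33)/1.2511 = 1.1830
p-value (one-sided, H₁ less) = 0.88159
At α=0.05: p ≥ α → fail to reject H₀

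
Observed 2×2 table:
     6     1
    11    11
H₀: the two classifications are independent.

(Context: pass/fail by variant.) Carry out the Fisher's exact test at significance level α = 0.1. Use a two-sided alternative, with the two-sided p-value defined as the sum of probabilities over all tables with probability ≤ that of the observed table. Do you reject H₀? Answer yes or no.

Margins: r₁=7, r₂=22, c₁=17, c₂=12, n=29
p_obs = C(7,6)·C(22,11)/C(29,17); sum pmf over tables with pmf ≤ p_obs
p-value (two-sided) = 0.18720
At α=0.1: p ≥ α → fail to reject H₀

reject H₀: no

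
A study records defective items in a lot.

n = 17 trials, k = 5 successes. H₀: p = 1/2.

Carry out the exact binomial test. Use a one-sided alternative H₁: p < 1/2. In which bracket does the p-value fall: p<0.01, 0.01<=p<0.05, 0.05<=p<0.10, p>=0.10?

Exact binomial: n=17, k=5, p₀=1/2=0.5000
P(X≤5) from Σ C(n,i)·p₀^i·(1−p₀)^(n−i)
p-value (one-sided, H₁ less) = 0.07173
→ bracket: 0.05<=p<0.10

p-value bracket: 0.05<=p<0.10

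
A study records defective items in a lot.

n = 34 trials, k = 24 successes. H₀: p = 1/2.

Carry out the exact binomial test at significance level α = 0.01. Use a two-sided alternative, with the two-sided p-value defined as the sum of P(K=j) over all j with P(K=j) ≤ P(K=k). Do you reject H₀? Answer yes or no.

reject H₀: no

Exact binomial: n=34, k=24, p₀=1/2=0.5000
P(X=j) = C(n,j)·p₀^j·(1−p₀)^(n−j); p = Σ P(X=j) over j with P(X=j) ≤ P(X=24)
p-value (two-sided) = 0.02431
At α=0.01: p ≥ α → fail to reject H₀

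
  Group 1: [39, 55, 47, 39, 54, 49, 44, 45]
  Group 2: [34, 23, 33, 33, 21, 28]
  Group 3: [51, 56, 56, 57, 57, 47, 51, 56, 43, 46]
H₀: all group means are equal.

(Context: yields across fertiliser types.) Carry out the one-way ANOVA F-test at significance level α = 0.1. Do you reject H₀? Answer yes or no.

reject H₀: yes

Group means [46.50, 28.67, 52.00], grand mean 44.333
SSB = Σnᵢ(x̄ᵢ−x̄)² = 2098.000; SSW = ΣΣ(x−x̄ᵢ)² = 655.333
MSB = 2098.000/2 = 1049.0000; MSW = 655.333/21 = 31.2063
F = MSB/MSW = 33.6150
df = (2, 21)
p-value (upper-tail) = 0.00000
At α=0.1: p < α → reject H₀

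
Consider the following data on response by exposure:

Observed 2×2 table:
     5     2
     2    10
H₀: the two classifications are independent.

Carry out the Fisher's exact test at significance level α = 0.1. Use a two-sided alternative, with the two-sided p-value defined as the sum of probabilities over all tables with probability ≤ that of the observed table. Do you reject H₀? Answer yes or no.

reject H₀: yes

Margins: r₁=7, r₂=12, c₁=7, c₂=12, n=19
p_obs = C(7,5)·C(12,2)/C(19,7); sum pmf over tables with pmf ≤ p_obs
p-value (two-sided) = 0.04491
At α=0.1: p < α → reject H₀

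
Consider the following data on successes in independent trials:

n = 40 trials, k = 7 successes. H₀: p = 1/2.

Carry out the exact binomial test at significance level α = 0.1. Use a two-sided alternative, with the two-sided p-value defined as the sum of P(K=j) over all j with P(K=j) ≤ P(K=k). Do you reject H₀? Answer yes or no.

reject H₀: yes

Exact binomial: n=40, k=7, p₀=1/2=0.5000
P(X=j) = C(n,j)·p₀^j·(1−p₀)^(n−j); p = Σ P(X=j) over j with P(X=j) ≤ P(X=7)
p-value (two-sided) = 0.00004
At α=0.1: p < α → reject H₀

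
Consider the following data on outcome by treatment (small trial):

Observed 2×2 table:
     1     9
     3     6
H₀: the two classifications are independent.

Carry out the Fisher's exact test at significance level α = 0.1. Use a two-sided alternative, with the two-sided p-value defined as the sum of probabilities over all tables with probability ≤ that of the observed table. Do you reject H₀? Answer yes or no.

reject H₀: no

Margins: r₁=10, r₂=9, c₁=4, c₂=15, n=19
p_obs = C(10,1)·C(9,3)/C(19,4); sum pmf over tables with pmf ≤ p_obs
p-value (two-sided) = 0.30341
At α=0.1: p ≥ α → fail to reject H₀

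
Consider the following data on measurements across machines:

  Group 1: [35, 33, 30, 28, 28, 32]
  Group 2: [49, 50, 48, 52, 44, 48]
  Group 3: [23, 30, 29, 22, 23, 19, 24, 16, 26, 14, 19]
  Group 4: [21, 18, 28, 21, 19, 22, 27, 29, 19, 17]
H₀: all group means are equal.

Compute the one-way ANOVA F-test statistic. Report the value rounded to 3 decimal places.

Group means [31.00, 48.50, 22.27, 22.10], grand mean 28.576
SSB = Σnᵢ(x̄ᵢ−x̄)² = 3273.479; SSW = ΣΣ(x−x̄ᵢ)² = 498.582
MSB = 3273.479/3 = 1091.1596; MSW = 498.582/29 = 17.1925
F = MSB/MSW = 63.4673
df = (3, 29)

test statistic = 63.467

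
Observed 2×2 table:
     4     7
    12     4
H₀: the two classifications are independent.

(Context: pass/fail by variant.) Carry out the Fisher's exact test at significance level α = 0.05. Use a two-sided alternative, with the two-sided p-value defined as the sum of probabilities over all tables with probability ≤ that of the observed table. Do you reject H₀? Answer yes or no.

Margins: r₁=11, r₂=16, c₁=16, c₂=11, n=27
p_obs = C(11,4)·C(16,12)/C(27,16); sum pmf over tables with pmf ≤ p_obs
p-value (two-sided) = 0.06076
At α=0.05: p ≥ α → fail to reject H₀

reject H₀: no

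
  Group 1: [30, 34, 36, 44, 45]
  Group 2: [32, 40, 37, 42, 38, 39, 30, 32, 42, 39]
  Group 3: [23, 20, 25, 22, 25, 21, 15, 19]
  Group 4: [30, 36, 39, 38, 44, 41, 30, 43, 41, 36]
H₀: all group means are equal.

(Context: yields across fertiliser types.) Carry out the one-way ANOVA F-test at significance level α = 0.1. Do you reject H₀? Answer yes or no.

reject H₀: yes

Group means [37.80, 37.10, 21.25, 37.80], grand mean 33.576
SSB = Σnᵢ(x̄ᵢ−x̄)² = 1607.261; SSW = ΣΣ(x−x̄ᵢ)² = 628.800
MSB = 1607.261/3 = 535.7535; MSW = 628.800/29 = 21.6828
F = MSB/MSW = 24.7087
df = (3, 29)
p-value (upper-tail) = 0.00000
At α=0.1: p < α → reject H₀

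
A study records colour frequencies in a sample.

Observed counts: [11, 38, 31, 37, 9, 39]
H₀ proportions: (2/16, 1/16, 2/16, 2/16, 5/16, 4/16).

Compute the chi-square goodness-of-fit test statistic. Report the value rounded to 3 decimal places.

test statistic = 132.304

n = 165; E_i = n·p_i = [20.62, 10.31, 20.62, 20.62, 51.56, 41.25]
χ² = (11−20.62)²/20.62 + (38−10.31)²/10.31 + (31−20.62)²/20.62 + (37−20.62)²/20.62 + (9−51.56)²/51.56 + (39−41.25)²/41.25 = 132.3042
df = 5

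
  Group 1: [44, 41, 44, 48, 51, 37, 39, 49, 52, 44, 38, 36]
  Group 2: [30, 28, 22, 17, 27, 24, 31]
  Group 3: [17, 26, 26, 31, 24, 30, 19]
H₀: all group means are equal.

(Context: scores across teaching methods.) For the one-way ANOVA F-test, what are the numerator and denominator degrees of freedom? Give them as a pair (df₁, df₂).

k = 3 groups, N = 26 total
df = (k−1, N−k) = (3−1, 26−3) = (2, 23)

degrees of freedom = [2, 23]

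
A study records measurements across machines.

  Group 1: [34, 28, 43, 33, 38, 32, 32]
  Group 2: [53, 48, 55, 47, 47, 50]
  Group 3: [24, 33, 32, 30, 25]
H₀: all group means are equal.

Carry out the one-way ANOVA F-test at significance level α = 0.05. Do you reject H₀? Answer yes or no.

reject H₀: yes

Group means [34.29, 50.00, 28.80], grand mean 38.000
SSB = Σnᵢ(x̄ᵢ−x̄)² = 1383.771; SSW = ΣΣ(x−x̄ᵢ)² = 264.229
MSB = 1383.771/2 = 691.8857; MSW = 264.229/15 = 17.6152
F = MSB/MSW = 39.2777
df = (2, 15)
p-value (upper-tail) = 0.00000
At α=0.05: p < α → reject H₀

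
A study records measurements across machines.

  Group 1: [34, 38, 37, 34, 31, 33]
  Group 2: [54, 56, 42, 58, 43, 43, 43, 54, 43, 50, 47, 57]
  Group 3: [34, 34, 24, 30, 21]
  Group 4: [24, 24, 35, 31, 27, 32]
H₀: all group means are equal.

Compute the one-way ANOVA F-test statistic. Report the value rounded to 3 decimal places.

Group means [34.50, 49.17, 28.60, 28.83], grand mean 38.379
SSB = Σnᵢ(x̄ᵢ−x̄)² = 2511.628; SSW = ΣΣ(x−x̄ᵢ)² = 717.200
MSB = 2511.628/3 = 837.2092; MSW = 717.200/25 = 28.6880
F = MSB/MSW = 29.1833
df = (3, 25)

test statistic = 29.183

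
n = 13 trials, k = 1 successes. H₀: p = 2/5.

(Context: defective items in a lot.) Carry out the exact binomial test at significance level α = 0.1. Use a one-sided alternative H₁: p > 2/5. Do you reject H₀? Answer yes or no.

reject H₀: no

Exact binomial: n=13, k=1, p₀=2/5=0.4000
P(X≥1) from Σ C(n,i)·p₀^i·(1−p₀)^(n−i)
p-value (one-sided, H₁ greater) = 0.99869
At α=0.1: p ≥ α → fail to reject H₀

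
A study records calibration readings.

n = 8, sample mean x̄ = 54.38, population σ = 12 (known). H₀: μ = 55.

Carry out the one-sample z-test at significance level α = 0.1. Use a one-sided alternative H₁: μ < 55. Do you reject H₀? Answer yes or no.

SE = σ/√n = 12/√8 = 4.2426
z = (x̄−μ₀)/SE = (54.38−55)/4.2426 = -0.1461
p-value (one-sided, H₁ less) = 0.44191
At α=0.1: p ≥ α → fail to reject H₀

reject H₀: no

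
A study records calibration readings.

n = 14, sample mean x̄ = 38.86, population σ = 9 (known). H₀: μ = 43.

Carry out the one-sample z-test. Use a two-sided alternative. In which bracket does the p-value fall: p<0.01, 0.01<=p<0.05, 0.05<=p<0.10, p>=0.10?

SE = σ/√n = 9/√14 = 2.4054
z = (x̄−μ₀)/SE = (38.86−43)/2.4054 = -1.7212
p-value (two-sided) = 0.08522
→ bracket: 0.05<=p<0.10

p-value bracket: 0.05<=p<0.10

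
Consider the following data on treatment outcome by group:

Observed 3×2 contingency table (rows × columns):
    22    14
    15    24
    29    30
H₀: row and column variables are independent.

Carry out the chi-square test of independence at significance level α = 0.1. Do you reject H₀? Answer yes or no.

reject H₀: no

Row totals [36, 39, 59], col totals [66, 68], n=134
χ² = (22−17.73)²/17.73 + (14−18.27)²/18.27 + (15−19.21)²/19.21 + (24−19.79)²/19.79 + (29−29.06)²/29.06 + (30−29.94)²/29.94 = 3.8427
df = 2
p-value (upper-tail) = 0.14641
At α=0.1: p ≥ α → fail to reject H₀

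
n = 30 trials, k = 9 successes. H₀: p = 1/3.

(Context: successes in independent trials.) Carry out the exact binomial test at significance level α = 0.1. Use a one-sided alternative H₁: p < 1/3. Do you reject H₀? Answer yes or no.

reject H₀: no

Exact binomial: n=30, k=9, p₀=1/3=0.3333
P(X≤9) from Σ C(n,i)·p₀^i·(1−p₀)^(n−i)
p-value (one-sided, H₁ less) = 0.43174
At α=0.1: p ≥ α → fail to reject H₀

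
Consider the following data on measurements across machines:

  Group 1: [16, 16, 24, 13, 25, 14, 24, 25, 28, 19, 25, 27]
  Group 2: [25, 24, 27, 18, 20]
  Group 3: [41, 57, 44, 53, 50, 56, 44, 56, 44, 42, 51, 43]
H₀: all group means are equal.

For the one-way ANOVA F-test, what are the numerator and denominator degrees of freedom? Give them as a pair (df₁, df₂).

degrees of freedom = [2, 26]

k = 3 groups, N = 29 total
df = (k−1, N−k) = (3−1, 29−3) = (2, 26)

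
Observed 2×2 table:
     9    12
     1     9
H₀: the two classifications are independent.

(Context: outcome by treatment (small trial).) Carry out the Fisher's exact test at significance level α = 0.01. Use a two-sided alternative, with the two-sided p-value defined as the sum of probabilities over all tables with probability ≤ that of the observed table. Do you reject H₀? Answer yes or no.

reject H₀: no

Margins: r₁=21, r₂=10, c₁=10, c₂=21, n=31
p_obs = C(21,9)·C(10,1)/C(31,10); sum pmf over tables with pmf ≤ p_obs
p-value (two-sided) = 0.10638
At α=0.01: p ≥ α → fail to reject H₀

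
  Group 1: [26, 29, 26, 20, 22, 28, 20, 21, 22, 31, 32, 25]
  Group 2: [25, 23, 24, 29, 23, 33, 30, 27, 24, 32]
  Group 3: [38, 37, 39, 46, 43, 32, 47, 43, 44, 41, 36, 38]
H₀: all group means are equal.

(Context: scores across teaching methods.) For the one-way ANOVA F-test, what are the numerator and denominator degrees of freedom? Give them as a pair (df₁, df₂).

k = 3 groups, N = 34 total
df = (k−1, N−k) = (3−1, 34−3) = (2, 31)

degrees of freedom = [2, 31]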